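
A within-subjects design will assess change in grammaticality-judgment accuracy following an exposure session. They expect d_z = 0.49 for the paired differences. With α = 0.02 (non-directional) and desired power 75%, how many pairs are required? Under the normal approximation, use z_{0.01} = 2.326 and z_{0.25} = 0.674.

n = 38 pairs

For a paired (one-sample on differences) test: n = ((z_{α/2} + z_β) / d)².
z_{α/2} + z_β = 2.326 + 0.674 = 3.000.
n = (3.000 / 0.49)² = 6.122² = 37.48.
Round up.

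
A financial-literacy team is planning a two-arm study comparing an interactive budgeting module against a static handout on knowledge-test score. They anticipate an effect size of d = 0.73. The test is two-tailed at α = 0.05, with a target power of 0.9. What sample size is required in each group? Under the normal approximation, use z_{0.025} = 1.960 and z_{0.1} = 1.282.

n = 40 per group

For two independent groups with equal n: n = 2·((z_{α/2} + z_β) / d)².
z_{α/2} + z_β = 1.960 + 1.282 = 3.242.
n = 2 × (3.242 / 0.73)² = 2 × 4.441² = 2 × 19.72 = 39.4.
Round up to the next whole participant.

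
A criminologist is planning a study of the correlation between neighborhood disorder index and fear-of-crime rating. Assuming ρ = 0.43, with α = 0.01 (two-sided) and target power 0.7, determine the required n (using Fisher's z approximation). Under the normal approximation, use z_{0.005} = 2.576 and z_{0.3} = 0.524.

Fisher's z: C = ½·ln((1+r)/(1−r)) = ½·ln(2.5088) = 0.4599.
n = ((z_{α/2} + z_β)/C)² + 3.
(2.576 + 0.524) / 0.4599 = 3.100 / 0.4599 = 6.741.
n = 6.741² + 3 = 45.44 + 3 = 48.4.
Round up.

n = 49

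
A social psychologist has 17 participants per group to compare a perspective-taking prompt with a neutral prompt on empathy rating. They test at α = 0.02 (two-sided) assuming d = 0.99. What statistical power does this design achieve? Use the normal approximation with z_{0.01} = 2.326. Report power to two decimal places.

For two equal groups, power = Φ(d·√(n/2) − z_{α/2}).
d·√(n/2) = 0.99 × √(17/2) = 0.99 × 2.915 = 2.886.
z_β = 2.886 − 2.326 = 0.560.
Power = Φ(0.560) = 0.712.

power ≈ 0.71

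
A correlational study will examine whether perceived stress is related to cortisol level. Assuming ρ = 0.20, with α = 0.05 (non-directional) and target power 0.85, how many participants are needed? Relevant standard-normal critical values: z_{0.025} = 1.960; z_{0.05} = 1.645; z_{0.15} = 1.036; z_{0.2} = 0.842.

n = 222

Fisher's z: C = ½·ln((1+r)/(1−r)) = ½·ln(1.5000) = 0.2027.
n = ((z_{α/2} + z_β)/C)² + 3.
(1.960 + 1.036) / 0.2027 = 2.996 / 0.2027 = 14.780.
n = 14.780² + 3 = 218.46 + 3 = 221.5.
Round up.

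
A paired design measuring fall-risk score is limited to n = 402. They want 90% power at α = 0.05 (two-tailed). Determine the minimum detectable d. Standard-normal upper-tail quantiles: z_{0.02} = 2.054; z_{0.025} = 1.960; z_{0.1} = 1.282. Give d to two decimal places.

For a single sample (or paired design) of n = 402: d_min = (z_{α/2} + z_β)/√n.
z-sum = 1.960 + 1.282 = 3.242.
d_min = 3.242 / √402 = 3.242 / 20.050 = 0.162.

d_min ≈ 0.16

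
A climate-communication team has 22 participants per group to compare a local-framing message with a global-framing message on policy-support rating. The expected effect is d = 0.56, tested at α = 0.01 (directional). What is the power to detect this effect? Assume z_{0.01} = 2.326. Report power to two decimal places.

For two equal groups, power = Φ(d·√(n/2) − z_{α}).
d·√(n/2) = 0.56 × √(22/2) = 0.56 × 3.317 = 1.857.
z_β = 1.857 − 2.326 = -0.469.
Power = Φ(-0.469) = 0.320.

power ≈ 0.32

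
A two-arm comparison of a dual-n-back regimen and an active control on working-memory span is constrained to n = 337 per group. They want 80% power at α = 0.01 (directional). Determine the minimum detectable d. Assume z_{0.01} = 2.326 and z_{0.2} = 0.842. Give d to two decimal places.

d_min ≈ 0.24

For two independent groups of n = 337 each: d_min = (z_{α} + z_β)·√(2/n).
z-sum = 2.326 + 0.842 = 3.168.
d_min = 3.168 × √(2/337) = 3.168 × 0.0770 = 0.244.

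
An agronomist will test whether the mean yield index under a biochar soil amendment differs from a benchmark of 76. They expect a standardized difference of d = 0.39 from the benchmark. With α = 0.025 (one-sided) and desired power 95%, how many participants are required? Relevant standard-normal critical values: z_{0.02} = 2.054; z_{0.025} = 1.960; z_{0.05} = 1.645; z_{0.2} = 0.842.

For a one-sample test: n = ((z_{α} + z_β) / d)².
z_{α} + z_β = 1.960 + 1.645 = 3.605.
n = (3.605 / 0.39)² = 9.244² = 85.44.
Round up.

n = 86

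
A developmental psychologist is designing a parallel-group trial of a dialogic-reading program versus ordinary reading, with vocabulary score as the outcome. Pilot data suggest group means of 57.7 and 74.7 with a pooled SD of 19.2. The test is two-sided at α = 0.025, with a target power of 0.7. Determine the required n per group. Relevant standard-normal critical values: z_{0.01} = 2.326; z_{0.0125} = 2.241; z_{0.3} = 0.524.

n = 20 per group

Cohen's d = |M₁ − M₂| / SD_pooled = |57.7 − 74.7| / 19.2 = 17.0 / 19.2 = 0.885.
For two independent groups with equal n: n = 2·((z_{α/2} + z_β) / d)².
z_{α/2} + z_β = 2.241 + 0.524 = 2.765.
n = 2 × (2.765 / 0.885)² = 2 × 3.124² = 2 × 9.76 = 19.5.
Round up to the next whole participant.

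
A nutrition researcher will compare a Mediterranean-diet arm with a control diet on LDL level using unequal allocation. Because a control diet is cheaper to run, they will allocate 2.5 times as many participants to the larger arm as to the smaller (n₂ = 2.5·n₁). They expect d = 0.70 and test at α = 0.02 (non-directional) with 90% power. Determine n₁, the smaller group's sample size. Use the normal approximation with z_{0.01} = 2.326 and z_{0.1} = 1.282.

With allocation ratio k = n₂/n₁ = 2.5, Var(x̄₁−x̄₂) = σ²(1/n₁ + 1/(k·n₁)) = σ²·(k+1)/(k·n₁).
So n₁ = (1 + 1/k)·((z_{α/2} + z_β)/d)² = 1.400 × (3.608/0.70)².
n₁ = 1.400 × 26.57 = 37.2.
Round up: n₁ = 38, giving n₂ = 2.5 × 38 = 95.

n₁ = 38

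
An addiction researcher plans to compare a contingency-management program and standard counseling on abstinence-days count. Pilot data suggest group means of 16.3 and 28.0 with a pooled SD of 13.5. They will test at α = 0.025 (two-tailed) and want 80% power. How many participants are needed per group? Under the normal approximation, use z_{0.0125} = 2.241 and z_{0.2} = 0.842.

Cohen's d = |M₁ − M₂| / SD_pooled = |16.3 − 28.0| / 13.5 = 11.7 / 13.5 = 0.867.
For two independent groups with equal n: n = 2·((z_{α/2} + z_β) / d)².
z_{α/2} + z_β = 2.241 + 0.842 = 3.083.
n = 2 × (3.083 / 0.867)² = 2 × 3.556² = 2 × 12.64 = 25.3.
Round up to the next whole participant.

n = 26 per group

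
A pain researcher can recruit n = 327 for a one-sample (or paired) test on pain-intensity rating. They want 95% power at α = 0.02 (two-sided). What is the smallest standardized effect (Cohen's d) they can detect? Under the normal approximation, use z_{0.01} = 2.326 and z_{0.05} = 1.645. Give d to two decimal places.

d_min ≈ 0.22

For a single sample (or paired design) of n = 327: d_min = (z_{α/2} + z_β)/√n.
z-sum = 2.326 + 1.645 = 3.971.
d_min = 3.971 / √327 = 3.971 / 18.083 = 0.220.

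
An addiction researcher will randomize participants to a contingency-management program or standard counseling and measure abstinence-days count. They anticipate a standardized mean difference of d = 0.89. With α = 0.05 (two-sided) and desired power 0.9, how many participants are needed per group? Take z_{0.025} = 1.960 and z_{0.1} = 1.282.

n = 27 per group

For two independent groups with equal n: n = 2·((z_{α/2} + z_β) / d)².
z_{α/2} + z_β = 1.960 + 1.282 = 3.242.
n = 2 × (3.242 / 0.89)² = 2 × 3.643² = 2 × 13.27 = 26.5.
Round up to the next whole participant.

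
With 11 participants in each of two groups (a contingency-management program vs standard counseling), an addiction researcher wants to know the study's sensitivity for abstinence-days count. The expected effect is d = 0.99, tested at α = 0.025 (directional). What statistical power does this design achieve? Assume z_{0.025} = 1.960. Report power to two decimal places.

power ≈ 0.64

For two equal groups, power = Φ(d·√(n/2) − z_{α}).
d·√(n/2) = 0.99 × √(11/2) = 0.99 × 2.345 = 2.322.
z_β = 2.322 − 1.960 = 0.362.
Power = Φ(0.362) = 0.641.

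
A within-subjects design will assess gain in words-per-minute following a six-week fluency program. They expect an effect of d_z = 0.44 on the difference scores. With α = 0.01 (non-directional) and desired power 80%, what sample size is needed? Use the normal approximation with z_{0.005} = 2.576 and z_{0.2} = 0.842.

n = 61 pairs

For a paired (one-sample on differences) test: n = ((z_{α/2} + z_β) / d)².
z_{α/2} + z_β = 2.576 + 0.842 = 3.418.
n = (3.418 / 0.44)² = 7.768² = 60.34.
Round up.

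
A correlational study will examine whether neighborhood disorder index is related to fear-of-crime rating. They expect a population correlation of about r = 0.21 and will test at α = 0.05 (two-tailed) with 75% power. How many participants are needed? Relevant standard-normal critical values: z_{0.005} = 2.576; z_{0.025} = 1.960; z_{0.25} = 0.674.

Fisher's z: C = ½·ln((1+r)/(1−r)) = ½·ln(1.5316) = 0.2132.
n = ((z_{α/2} + z_β)/C)² + 3.
(1.960 + 0.674) / 0.2132 = 2.634 / 0.2132 = 12.355.
n = 12.355² + 3 = 152.64 + 3 = 155.6.
Round up.

n = 156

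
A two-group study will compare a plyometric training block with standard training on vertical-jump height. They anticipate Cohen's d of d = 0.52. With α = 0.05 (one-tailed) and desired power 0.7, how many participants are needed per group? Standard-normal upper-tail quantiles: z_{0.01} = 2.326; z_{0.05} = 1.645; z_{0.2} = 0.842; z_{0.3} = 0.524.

For two independent groups with equal n: n = 2·((z_{α} + z_β) / d)².
z_{α} + z_β = 1.645 + 0.524 = 2.169.
n = 2 × (2.169 / 0.52)² = 2 × 4.171² = 2 × 17.40 = 34.8.
Round up to the next whole participant.

n = 35 per group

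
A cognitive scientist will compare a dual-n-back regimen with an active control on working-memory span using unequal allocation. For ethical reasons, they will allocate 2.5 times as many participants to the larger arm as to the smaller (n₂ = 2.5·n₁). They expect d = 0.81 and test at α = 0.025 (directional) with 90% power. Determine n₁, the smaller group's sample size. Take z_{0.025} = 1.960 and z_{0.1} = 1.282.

With allocation ratio k = n₂/n₁ = 2.5, Var(x̄₁−x̄₂) = σ²(1/n₁ + 1/(k·n₁)) = σ²·(k+1)/(k·n₁).
So n₁ = (1 + 1/k)·((z_{α} + z_β)/d)² = 1.400 × (3.242/0.81)².
n₁ = 1.400 × 16.02 = 22.4.
Round up: n₁ = 23, giving n₂ = ⌈2.5 × 23⌉ = ⌈57.5⌉ = 58.

n₁ = 23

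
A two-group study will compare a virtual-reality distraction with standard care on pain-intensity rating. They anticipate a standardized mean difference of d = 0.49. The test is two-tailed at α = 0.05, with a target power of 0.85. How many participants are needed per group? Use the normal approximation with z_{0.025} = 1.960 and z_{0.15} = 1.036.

n = 75 per group

For two independent groups with equal n: n = 2·((z_{α/2} + z_β) / d)².
z_{α/2} + z_β = 1.960 + 1.036 = 2.996.
n = 2 × (2.996 / 0.49)² = 2 × 6.114² = 2 × 37.38 = 74.8.
Round up to the next whole participant.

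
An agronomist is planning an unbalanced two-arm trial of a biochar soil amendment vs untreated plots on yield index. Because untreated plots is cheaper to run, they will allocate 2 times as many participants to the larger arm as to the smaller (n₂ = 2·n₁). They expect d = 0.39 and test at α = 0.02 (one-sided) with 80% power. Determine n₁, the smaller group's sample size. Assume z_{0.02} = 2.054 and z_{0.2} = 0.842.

With allocation ratio k = n₂/n₁ = 2, Var(x̄₁−x̄₂) = σ²(1/n₁ + 1/(k·n₁)) = σ²·(k+1)/(k·n₁).
So n₁ = (1 + 1/k)·((z_{α} + z_β)/d)² = 1.500 × (2.896/0.39)².
n₁ = 1.500 × 55.14 = 82.7.
Round up: n₁ = 83, giving n₂ = 2 × 83 = 166.

n₁ = 83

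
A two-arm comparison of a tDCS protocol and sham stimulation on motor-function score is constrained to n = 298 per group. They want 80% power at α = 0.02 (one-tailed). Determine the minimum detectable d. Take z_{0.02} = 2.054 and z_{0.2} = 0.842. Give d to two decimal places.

d_min ≈ 0.24

For two independent groups of n = 298 each: d_min = (z_{α} + z_β)·√(2/n).
z-sum = 2.054 + 0.842 = 2.896.
d_min = 2.896 × √(2/298) = 2.896 × 0.0819 = 0.237.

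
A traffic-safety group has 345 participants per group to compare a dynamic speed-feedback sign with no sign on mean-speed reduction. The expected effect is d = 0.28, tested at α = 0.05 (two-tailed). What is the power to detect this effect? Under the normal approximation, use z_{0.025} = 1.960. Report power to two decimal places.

power ≈ 0.96

For two equal groups, power = Φ(d·√(n/2) − z_{α/2}).
d·√(n/2) = 0.28 × √(345/2) = 0.28 × 13.134 = 3.677.
z_β = 3.677 − 1.960 = 1.717.
Power = Φ(1.717) = 0.957.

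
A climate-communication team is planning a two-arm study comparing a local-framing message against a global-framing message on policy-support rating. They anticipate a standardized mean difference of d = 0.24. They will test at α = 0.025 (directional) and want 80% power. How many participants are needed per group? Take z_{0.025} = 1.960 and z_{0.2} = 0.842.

n = 273 per group

For two independent groups with equal n: n = 2·((z_{α} + z_β) / d)².
z_{α} + z_β = 1.960 + 0.842 = 2.802.
n = 2 × (2.802 / 0.24)² = 2 × 11.675² = 2 × 136.31 = 272.6.
Round up to the next whole participant.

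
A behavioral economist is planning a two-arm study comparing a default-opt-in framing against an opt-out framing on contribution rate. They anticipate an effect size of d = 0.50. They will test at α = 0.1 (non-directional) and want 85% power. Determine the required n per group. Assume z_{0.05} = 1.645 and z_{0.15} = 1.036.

n = 58 per group

For two independent groups with equal n: n = 2·((z_{α/2} + z_β) / d)².
z_{α/2} + z_β = 1.645 + 1.036 = 2.681.
n = 2 × (2.681 / 0.50)² = 2 × 5.362² = 2 × 28.75 = 57.5.
Round up to the next whole participant.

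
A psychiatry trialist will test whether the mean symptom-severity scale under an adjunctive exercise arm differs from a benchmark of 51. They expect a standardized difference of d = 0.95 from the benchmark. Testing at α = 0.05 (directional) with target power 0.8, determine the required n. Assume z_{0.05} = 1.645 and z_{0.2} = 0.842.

n = 7

For a one-sample test: n = ((z_{α} + z_β) / d)².
z_{α} + z_β = 1.645 + 0.842 = 2.487.
n = (2.487 / 0.95)² = 2.618² = 6.85.
Round up.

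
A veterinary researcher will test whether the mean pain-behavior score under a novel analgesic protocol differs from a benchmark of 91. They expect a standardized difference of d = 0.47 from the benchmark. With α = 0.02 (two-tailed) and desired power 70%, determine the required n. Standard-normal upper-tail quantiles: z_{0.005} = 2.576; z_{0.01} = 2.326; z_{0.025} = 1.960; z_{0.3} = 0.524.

For a one-sample test: n = ((z_{α/2} + z_β) / d)².
z_{α/2} + z_β = 2.326 + 0.524 = 2.850.
n = (2.850 / 0.47)² = 6.064² = 36.77.
Round up.

n = 37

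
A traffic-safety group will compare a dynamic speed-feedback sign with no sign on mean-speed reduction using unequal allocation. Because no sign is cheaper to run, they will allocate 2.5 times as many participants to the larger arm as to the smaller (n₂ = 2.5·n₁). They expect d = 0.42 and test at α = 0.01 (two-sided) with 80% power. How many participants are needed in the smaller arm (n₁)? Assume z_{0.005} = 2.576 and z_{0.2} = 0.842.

With allocation ratio k = n₂/n₁ = 2.5, Var(x̄₁−x̄₂) = σ²(1/n₁ + 1/(k·n₁)) = σ²·(k+1)/(k·n₁).
So n₁ = (1 + 1/k)·((z_{α/2} + z_β)/d)² = 1.400 × (3.418/0.42)².
n₁ = 1.400 × 66.23 = 92.7.
Round up: n₁ = 93, giving n₂ = ⌈2.5 × 93⌉ = ⌈232.5⌉ = 233.

n₁ = 93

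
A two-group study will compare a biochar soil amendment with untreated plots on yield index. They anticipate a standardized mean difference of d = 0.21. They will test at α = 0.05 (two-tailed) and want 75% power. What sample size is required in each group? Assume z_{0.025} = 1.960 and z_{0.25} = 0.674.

n = 315 per group

For two independent groups with equal n: n = 2·((z_{α/2} + z_β) / d)².
z_{α/2} + z_β = 1.960 + 0.674 = 2.634.
n = 2 × (2.634 / 0.21)² = 2 × 12.543² = 2 × 157.32 = 314.6.
Round up to the next whole participant.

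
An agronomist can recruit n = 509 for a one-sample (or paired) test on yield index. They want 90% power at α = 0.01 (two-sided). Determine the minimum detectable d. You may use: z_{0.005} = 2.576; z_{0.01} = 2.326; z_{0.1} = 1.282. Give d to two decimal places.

d_min ≈ 0.17

For a single sample (or paired design) of n = 509: d_min = (z_{α/2} + z_β)/√n.
z-sum = 2.576 + 1.282 = 3.858.
d_min = 3.858 / √509 = 3.858 / 22.561 = 0.171.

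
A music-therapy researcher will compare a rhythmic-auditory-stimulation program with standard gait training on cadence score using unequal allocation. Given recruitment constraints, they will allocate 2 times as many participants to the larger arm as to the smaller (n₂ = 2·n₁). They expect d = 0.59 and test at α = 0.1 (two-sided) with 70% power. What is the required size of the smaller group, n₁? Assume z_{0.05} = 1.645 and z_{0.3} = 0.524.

n₁ = 21

With allocation ratio k = n₂/n₁ = 2, Var(x̄₁−x̄₂) = σ²(1/n₁ + 1/(k·n₁)) = σ²·(k+1)/(k·n₁).
So n₁ = (1 + 1/k)·((z_{α/2} + z_β)/d)² = 1.500 × (2.169/0.59)².
n₁ = 1.500 × 13.51 = 20.3.
Round up: n₁ = 21, giving n₂ = 2 × 21 = 42.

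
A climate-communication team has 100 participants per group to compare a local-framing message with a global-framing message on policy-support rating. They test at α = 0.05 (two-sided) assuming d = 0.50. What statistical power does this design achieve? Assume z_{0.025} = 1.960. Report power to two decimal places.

power ≈ 0.94

For two equal groups, power = Φ(d·√(n/2) − z_{α/2}).
d·√(n/2) = 0.50 × √(100/2) = 0.50 × 7.071 = 3.536.
z_β = 3.536 − 1.960 = 1.576.
Power = Φ(1.576) = 0.942.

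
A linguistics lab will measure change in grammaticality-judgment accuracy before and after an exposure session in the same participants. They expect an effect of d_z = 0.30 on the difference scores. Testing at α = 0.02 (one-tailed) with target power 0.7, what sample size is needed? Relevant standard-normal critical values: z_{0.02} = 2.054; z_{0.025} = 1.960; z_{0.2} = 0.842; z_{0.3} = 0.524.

n = 74 pairs

For a paired (one-sample on differences) test: n = ((z_{α} + z_β) / d)².
z_{α} + z_β = 2.054 + 0.524 = 2.578.
n = (2.578 / 0.30)² = 8.593² = 73.85.
Round up.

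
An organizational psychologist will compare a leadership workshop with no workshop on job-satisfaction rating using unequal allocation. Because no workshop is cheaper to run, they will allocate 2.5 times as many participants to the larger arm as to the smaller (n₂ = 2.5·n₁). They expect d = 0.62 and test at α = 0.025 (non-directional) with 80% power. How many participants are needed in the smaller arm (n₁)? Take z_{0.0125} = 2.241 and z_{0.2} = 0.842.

With allocation ratio k = n₂/n₁ = 2.5, Var(x̄₁−x̄₂) = σ²(1/n₁ + 1/(k·n₁)) = σ²·(k+1)/(k·n₁).
So n₁ = (1 + 1/k)·((z_{α/2} + z_β)/d)² = 1.400 × (3.083/0.62)².
n₁ = 1.400 × 24.73 = 34.6.
Round up: n₁ = 35, giving n₂ = ⌈2.5 × 35⌉ = ⌈87.5⌉ = 88.

n₁ = 35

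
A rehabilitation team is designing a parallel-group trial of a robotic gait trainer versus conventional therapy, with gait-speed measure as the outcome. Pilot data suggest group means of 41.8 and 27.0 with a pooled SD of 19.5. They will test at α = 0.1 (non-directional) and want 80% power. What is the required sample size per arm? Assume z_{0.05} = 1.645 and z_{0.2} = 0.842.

Cohen's d = |M₁ − M₂| / SD_pooled = |41.8 − 27.0| / 19.5 = 14.8 / 19.5 = 0.759.
For two independent groups with equal n: n = 2·((z_{α/2} + z_β) / d)².
z_{α/2} + z_β = 1.645 + 0.842 = 2.487.
n = 2 × (2.487 / 0.759)² = 2 × 3.277² = 2 × 10.74 = 21.5.
Round up to the next whole participant.

n = 22 per group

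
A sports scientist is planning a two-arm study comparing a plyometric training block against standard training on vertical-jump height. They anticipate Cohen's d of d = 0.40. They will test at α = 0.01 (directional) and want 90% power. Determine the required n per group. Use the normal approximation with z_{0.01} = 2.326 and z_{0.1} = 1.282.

n = 163 per group

For two independent groups with equal n: n = 2·((z_{α} + z_β) / d)².
z_{α} + z_β = 2.326 + 1.282 = 3.608.
n = 2 × (3.608 / 0.40)² = 2 × 9.020² = 2 × 81.36 = 162.7.
Round up to the next whole participant.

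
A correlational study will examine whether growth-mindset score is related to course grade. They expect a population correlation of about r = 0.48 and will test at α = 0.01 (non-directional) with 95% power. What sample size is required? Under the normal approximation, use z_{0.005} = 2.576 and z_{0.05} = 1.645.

Fisher's z: C = ½·ln((1+r)/(1−r)) = ½·ln(2.8462) = 0.5230.
n = ((z_{α/2} + z_β)/C)² + 3.
(2.576 + 1.645) / 0.5230 = 4.221 / 0.5230 = 8.071.
n = 8.071² + 3 = 65.14 + 3 = 68.1.
Round up.

n = 69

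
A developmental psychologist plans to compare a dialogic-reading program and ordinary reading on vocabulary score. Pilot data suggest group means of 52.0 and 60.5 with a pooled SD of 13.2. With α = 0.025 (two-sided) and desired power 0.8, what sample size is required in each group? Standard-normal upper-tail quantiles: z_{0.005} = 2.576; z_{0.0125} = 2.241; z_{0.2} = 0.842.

Cohen's d = |M₁ − M₂| / SD_pooled = |52.0 − 60.5| / 13.2 = 8.5 / 13.2 = 0.644.
For two independent groups with equal n: n = 2·((z_{α/2} + z_β) / d)².
z_{α/2} + z_β = 2.241 + 0.842 = 3.083.
n = 2 × (3.083 / 0.644)² = 2 × 4.787² = 2 × 22.92 = 45.8.
Round up to the next whole participant.

n = 46 per group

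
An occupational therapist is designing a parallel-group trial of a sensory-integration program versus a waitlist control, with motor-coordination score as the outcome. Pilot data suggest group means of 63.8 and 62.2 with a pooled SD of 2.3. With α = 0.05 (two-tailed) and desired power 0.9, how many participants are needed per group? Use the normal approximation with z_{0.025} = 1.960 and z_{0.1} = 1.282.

n = 44 per group

Cohen's d = |M₁ − M₂| / SD_pooled = |63.8 − 62.2| / 2.3 = 1.6 / 2.3 = 0.696.
For two independent groups with equal n: n = 2·((z_{α/2} + z_β) / d)².
z_{α/2} + z_β = 1.960 + 1.282 = 3.242.
n = 2 × (3.242 / 0.696)² = 2 × 4.658² = 2 × 21.70 = 43.4.
Round up to the next whole participant.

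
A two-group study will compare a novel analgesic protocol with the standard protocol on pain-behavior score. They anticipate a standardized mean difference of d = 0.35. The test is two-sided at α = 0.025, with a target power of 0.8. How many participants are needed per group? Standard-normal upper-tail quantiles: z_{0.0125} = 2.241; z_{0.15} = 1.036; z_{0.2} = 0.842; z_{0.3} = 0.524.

For two independent groups with equal n: n = 2·((z_{α/2} + z_β) / d)².
z_{α/2} + z_β = 2.241 + 0.842 = 3.083.
n = 2 × (3.083 / 0.35)² = 2 × 8.809² = 2 × 77.59 = 155.2.
Round up to the next whole participant.

n = 156 per group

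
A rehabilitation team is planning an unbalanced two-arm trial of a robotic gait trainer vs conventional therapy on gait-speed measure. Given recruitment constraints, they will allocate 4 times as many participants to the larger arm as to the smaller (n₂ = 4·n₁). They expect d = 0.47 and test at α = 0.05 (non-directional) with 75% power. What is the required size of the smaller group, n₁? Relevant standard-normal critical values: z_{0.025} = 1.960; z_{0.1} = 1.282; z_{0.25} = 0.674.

With allocation ratio k = n₂/n₁ = 4, Var(x̄₁−x̄₂) = σ²(1/n₁ + 1/(k·n₁)) = σ²·(k+1)/(k·n₁).
So n₁ = (1 + 1/k)·((z_{α/2} + z_β)/d)² = 1.250 × (2.634/0.47)².
n₁ = 1.250 × 31.41 = 39.3.
Round up: n₁ = 40, giving n₂ = 4 × 40 = 160.

n₁ = 40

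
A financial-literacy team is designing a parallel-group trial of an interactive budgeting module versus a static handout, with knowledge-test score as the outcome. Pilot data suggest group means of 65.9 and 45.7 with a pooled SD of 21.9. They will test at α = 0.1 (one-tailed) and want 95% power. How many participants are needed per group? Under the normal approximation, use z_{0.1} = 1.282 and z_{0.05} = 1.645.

n = 21 per group

Cohen's d = |M₁ − M₂| / SD_pooled = |65.9 − 45.7| / 21.9 = 20.2 / 21.9 = 0.922.
For two independent groups with equal n: n = 2·((z_{α} + z_β) / d)².
z_{α} + z_β = 1.282 + 1.645 = 2.927.
n = 2 × (2.927 / 0.922)² = 2 × 3.175² = 2 × 10.08 = 20.2.
Round up to the next whole participant.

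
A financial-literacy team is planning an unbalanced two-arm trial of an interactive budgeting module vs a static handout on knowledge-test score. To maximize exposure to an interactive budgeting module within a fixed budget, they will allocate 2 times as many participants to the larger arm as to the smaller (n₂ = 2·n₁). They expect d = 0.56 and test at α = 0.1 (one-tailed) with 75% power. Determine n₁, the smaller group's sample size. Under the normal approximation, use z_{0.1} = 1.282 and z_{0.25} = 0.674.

With allocation ratio k = n₂/n₁ = 2, Var(x̄₁−x̄₂) = σ²(1/n₁ + 1/(k·n₁)) = σ²·(k+1)/(k·n₁).
So n₁ = (1 + 1/k)·((z_{α} + z_β)/d)² = 1.500 × (1.956/0.56)².
n₁ = 1.500 × 12.20 = 18.3.
Round up: n₁ = 19, giving n₂ = 2 × 19 = 38.

n₁ = 19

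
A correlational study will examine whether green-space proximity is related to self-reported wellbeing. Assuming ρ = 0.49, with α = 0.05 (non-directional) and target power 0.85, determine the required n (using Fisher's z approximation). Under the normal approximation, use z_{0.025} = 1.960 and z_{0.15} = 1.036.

n = 35

Fisher's z: C = ½·ln((1+r)/(1−r)) = ½·ln(2.9216) = 0.5361.
n = ((z_{α/2} + z_β)/C)² + 3.
(1.960 + 1.036) / 0.5361 = 2.996 / 0.5361 = 5.589.
n = 5.589² + 3 = 31.23 + 3 = 34.2.
Round up.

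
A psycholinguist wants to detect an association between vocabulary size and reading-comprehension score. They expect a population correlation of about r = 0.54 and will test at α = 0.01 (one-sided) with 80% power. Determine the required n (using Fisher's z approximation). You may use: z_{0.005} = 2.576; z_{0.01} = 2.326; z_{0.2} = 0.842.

Fisher's z: C = ½·ln((1+r)/(1−r)) = ½·ln(3.3478) = 0.6042.
n = ((z_{α} + z_β)/C)² + 3.
(2.326 + 0.842) / 0.6042 = 3.168 / 0.6042 = 5.243.
n = 5.243² + 3 = 27.49 + 3 = 30.5.
Round up.

n = 31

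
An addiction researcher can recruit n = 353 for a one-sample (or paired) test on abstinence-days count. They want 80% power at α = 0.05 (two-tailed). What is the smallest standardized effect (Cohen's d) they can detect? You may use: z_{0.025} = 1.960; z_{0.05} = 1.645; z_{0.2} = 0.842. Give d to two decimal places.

d_min ≈ 0.15

For a single sample (or paired design) of n = 353: d_min = (z_{α/2} + z_β)/√n.
z-sum = 1.960 + 0.842 = 2.802.
d_min = 2.802 / √353 = 2.802 / 18.788 = 0.149.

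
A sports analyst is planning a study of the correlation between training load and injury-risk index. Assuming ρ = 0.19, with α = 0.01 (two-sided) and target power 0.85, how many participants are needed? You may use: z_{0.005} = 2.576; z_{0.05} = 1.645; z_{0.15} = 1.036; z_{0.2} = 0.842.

Fisher's z: C = ½·ln((1+r)/(1−r)) = ½·ln(1.4691) = 0.1923.
n = ((z_{α/2} + z_β)/C)² + 3.
(2.576 + 1.036) / 0.1923 = 3.612 / 0.1923 = 18.783.
n = 18.783² + 3 = 352.81 + 3 = 355.8.
Round up.

n = 356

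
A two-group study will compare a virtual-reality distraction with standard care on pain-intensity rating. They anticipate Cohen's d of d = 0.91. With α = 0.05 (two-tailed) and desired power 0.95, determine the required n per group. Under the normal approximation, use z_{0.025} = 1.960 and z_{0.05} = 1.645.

n = 32 per group

For two independent groups with equal n: n = 2·((z_{α/2} + z_β) / d)².
z_{α/2} + z_β = 1.960 + 1.645 = 3.605.
n = 2 × (3.605 / 0.91)² = 2 × 3.962² = 2 × 15.69 = 31.4.
Round up to the next whole participant.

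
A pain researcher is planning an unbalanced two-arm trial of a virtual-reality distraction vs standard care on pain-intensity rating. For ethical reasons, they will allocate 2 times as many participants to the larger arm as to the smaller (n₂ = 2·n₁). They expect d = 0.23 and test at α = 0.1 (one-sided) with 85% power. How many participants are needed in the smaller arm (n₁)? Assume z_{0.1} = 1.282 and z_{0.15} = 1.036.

n₁ = 153

With allocation ratio k = n₂/n₁ = 2, Var(x̄₁−x̄₂) = σ²(1/n₁ + 1/(k·n₁)) = σ²·(k+1)/(k·n₁).
So n₁ = (1 + 1/k)·((z_{α} + z_β)/d)² = 1.500 × (2.318/0.23)².
n₁ = 1.500 × 101.57 = 152.4.
Round up: n₁ = 153, giving n₂ = 2 × 153 = 306.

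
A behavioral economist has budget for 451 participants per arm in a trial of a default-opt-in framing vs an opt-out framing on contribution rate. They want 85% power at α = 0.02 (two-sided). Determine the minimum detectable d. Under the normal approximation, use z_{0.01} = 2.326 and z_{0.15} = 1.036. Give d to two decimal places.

For two independent groups of n = 451 each: d_min = (z_{α/2} + z_β)·√(2/n).
z-sum = 2.326 + 1.036 = 3.362.
d_min = 3.362 × √(2/451) = 3.362 × 0.0666 = 0.224.

d_min ≈ 0.22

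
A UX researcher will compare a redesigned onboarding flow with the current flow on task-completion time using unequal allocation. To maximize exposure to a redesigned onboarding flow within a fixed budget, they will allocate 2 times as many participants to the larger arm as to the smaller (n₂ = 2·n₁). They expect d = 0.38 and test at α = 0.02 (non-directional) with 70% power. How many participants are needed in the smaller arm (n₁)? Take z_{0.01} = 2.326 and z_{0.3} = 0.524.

With allocation ratio k = n₂/n₁ = 2, Var(x̄₁−x̄₂) = σ²(1/n₁ + 1/(k·n₁)) = σ²·(k+1)/(k·n₁).
So n₁ = (1 + 1/k)·((z_{α/2} + z_β)/d)² = 1.500 × (2.850/0.38)².
n₁ = 1.500 × 56.25 = 84.4.
Round up: n₁ = 85, giving n₂ = 2 × 85 = 170.

n₁ = 85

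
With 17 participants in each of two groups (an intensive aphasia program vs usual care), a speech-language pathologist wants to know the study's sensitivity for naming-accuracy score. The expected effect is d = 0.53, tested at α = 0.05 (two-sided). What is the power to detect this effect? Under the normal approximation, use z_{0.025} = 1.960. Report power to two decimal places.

power ≈ 0.34

For two equal groups, power = Φ(d·√(n/2) − z_{α/2}).
d·√(n/2) = 0.53 × √(17/2) = 0.53 × 2.915 = 1.545.
z_β = 1.545 − 1.960 = -0.415.
Power = Φ(-0.415) = 0.339.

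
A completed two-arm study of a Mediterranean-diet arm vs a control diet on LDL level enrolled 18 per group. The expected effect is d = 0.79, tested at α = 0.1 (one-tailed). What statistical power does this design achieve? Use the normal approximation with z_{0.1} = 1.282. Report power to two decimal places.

power ≈ 0.86

For two equal groups, power = Φ(d·√(n/2) − z_{α}).
d·√(n/2) = 0.79 × √(18/2) = 0.79 × 3.000 = 2.370.
z_β = 2.370 − 1.282 = 1.088.
Power = Φ(1.088) = 0.862.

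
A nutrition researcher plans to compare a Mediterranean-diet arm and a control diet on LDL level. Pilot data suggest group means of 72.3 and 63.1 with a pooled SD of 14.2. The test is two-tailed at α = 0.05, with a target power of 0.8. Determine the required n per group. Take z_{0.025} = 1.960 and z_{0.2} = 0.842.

Cohen's d = |M₁ − M₂| / SD_pooled = |72.3 − 63.1| / 14.2 = 9.2 / 14.2 = 0.648.
For two independent groups with equal n: n = 2·((z_{α/2} + z_β) / d)².
z_{α/2} + z_β = 1.960 + 0.842 = 2.802.
n = 2 × (2.802 / 0.648)² = 2 × 4.324² = 2 × 18.70 = 37.4.
Round up to the next whole participant.

n = 38 per group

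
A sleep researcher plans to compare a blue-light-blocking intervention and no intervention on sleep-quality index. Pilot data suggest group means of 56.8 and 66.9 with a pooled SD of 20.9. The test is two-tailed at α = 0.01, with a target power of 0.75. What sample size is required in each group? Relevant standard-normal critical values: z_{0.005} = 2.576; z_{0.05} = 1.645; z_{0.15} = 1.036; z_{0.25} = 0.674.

Cohen's d = |M₁ − M₂| / SD_pooled = |56.8 − 66.9| / 20.9 = 10.1 / 20.9 = 0.483.
For two independent groups with equal n: n = 2·((z_{α/2} + z_β) / d)².
z_{α/2} + z_β = 2.576 + 0.674 = 3.250.
n = 2 × (3.250 / 0.483)² = 2 × 6.729² = 2 × 45.28 = 90.6.
Round up to the next whole participant.

n = 91 per group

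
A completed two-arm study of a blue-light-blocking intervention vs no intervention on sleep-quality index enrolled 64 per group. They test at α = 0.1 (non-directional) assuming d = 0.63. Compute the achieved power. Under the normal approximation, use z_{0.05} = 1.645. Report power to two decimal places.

power ≈ 0.97

For two equal groups, power = Φ(d·√(n/2) − z_{α/2}).
d·√(n/2) = 0.63 × √(64/2) = 0.63 × 5.657 = 3.564.
z_β = 3.564 − 1.645 = 1.919.
Power = Φ(1.919) = 0.972.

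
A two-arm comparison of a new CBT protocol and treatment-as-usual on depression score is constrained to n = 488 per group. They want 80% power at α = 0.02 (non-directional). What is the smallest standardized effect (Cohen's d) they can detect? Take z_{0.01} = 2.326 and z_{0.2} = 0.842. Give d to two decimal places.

d_min ≈ 0.20

For two independent groups of n = 488 each: d_min = (z_{α/2} + z_β)·√(2/n).
z-sum = 2.326 + 0.842 = 3.168.
d_min = 3.168 × √(2/488) = 3.168 × 0.0640 = 0.203.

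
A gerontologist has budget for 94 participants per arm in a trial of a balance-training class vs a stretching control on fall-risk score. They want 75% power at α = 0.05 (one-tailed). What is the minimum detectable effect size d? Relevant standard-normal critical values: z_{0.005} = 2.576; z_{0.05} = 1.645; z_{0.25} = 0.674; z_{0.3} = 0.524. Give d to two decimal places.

d_min ≈ 0.34

For two independent groups of n = 94 each: d_min = (z_{α} + z_β)·√(2/n).
z-sum = 1.645 + 0.674 = 2.319.
d_min = 2.319 × √(2/94) = 2.319 × 0.1459 = 0.338.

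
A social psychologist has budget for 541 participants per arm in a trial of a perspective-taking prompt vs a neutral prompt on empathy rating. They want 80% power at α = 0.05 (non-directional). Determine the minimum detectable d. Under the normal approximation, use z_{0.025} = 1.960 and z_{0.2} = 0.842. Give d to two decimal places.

For two independent groups of n = 541 each: d_min = (z_{α/2} + z_β)·√(2/n).
z-sum = 1.960 + 0.842 = 2.802.
d_min = 2.802 × √(2/541) = 2.802 × 0.0608 = 0.170.

d_min ≈ 0.17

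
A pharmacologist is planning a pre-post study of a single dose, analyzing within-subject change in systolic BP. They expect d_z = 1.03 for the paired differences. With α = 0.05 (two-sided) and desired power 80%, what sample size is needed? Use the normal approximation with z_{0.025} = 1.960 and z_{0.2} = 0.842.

For a paired (one-sample on differences) test: n = ((z_{α/2} + z_β) / d)².
z_{α/2} + z_β = 1.960 + 0.842 = 2.802.
n = (2.802 / 1.03)² = 2.720² = 7.40.
Round up.

n = 8 pairs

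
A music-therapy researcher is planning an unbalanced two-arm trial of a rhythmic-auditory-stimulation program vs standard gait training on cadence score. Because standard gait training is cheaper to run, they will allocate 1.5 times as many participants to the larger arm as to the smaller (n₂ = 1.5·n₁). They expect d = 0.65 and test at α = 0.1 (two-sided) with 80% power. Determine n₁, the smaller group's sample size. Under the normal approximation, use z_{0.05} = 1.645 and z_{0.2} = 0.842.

n₁ = 25

With allocation ratio k = n₂/n₁ = 1.5, Var(x̄₁−x̄₂) = σ²(1/n₁ + 1/(k·n₁)) = σ²·(k+1)/(k·n₁).
So n₁ = (1 + 1/k)·((z_{α/2} + z_β)/d)² = 1.667 × (2.487/0.65)².
n₁ = 1.667 × 14.64 = 24.4.
Round up: n₁ = 25, giving n₂ = ⌈1.5 × 25⌉ = ⌈37.5⌉ = 38.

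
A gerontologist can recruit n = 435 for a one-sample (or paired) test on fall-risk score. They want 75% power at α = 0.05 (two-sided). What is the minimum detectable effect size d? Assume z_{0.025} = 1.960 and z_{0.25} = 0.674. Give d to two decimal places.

For a single sample (or paired design) of n = 435: d_min = (z_{α/2} + z_β)/√n.
z-sum = 1.960 + 0.674 = 2.634.
d_min = 2.634 / √435 = 2.634 / 20.857 = 0.126.

d_min ≈ 0.13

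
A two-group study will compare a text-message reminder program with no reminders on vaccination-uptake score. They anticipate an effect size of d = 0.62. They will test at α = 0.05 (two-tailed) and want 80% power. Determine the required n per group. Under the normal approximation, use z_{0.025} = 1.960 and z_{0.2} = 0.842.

For two independent groups with equal n: n = 2·((z_{α/2} + z_β) / d)².
z_{α/2} + z_β = 1.960 + 0.842 = 2.802.
n = 2 × (2.802 / 0.62)² = 2 × 4.519² = 2 × 20.42 = 40.8.
Round up to the next whole participant.

n = 41 per group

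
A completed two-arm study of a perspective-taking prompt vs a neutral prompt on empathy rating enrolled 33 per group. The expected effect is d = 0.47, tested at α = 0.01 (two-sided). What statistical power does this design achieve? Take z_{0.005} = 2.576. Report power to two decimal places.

For two equal groups, power = Φ(d·√(n/2) − z_{α/2}).
d·√(n/2) = 0.47 × √(33/2) = 0.47 × 4.062 = 1.909.
z_β = 1.909 − 2.576 = -0.667.
Power = Φ(-0.667) = 0.252.

power ≈ 0.25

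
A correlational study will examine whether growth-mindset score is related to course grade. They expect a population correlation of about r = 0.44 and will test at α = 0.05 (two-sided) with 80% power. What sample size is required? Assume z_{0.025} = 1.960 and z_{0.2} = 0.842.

Fisher's z: C = ½·ln((1+r)/(1−r)) = ½·ln(2.5714) = 0.4722.
n = ((z_{α/2} + z_β)/C)² + 3.
(1.960 + 0.842) / 0.4722 = 2.802 / 0.4722 = 5.934.
n = 5.934² + 3 = 35.21 + 3 = 38.2.
Round up.

n = 39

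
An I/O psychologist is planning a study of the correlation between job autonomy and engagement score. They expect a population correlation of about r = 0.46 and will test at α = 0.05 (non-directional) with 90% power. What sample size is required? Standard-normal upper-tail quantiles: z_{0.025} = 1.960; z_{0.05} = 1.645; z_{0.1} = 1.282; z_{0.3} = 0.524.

n = 46

Fisher's z: C = ½·ln((1+r)/(1−r)) = ½·ln(2.7037) = 0.4973.
n = ((z_{α/2} + z_β)/C)² + 3.
(1.960 + 1.282) / 0.4973 = 3.242 / 0.4973 = 6.519.
n = 6.519² + 3 = 42.50 + 3 = 45.5.
Round up.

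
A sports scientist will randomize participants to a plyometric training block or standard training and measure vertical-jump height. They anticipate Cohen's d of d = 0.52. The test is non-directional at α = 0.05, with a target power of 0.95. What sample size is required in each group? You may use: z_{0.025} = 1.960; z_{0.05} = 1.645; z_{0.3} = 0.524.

For two independent groups with equal n: n = 2·((z_{α/2} + z_β) / d)².
z_{α/2} + z_β = 1.960 + 1.645 = 3.605.
n = 2 × (3.605 / 0.52)² = 2 × 6.933² = 2 × 48.06 = 96.1.
Round up to the next whole participant.

n = 97 per group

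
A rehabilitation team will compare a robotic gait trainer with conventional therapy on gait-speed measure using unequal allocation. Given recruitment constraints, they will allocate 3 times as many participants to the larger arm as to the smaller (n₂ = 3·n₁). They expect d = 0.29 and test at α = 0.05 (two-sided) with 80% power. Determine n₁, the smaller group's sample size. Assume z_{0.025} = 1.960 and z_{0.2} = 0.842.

n₁ = 125

With allocation ratio k = n₂/n₁ = 3, Var(x̄₁−x̄₂) = σ²(1/n₁ + 1/(k·n₁)) = σ²·(k+1)/(k·n₁).
So n₁ = (1 + 1/k)·((z_{α/2} + z_β)/d)² = 1.333 × (2.802/0.29)².
n₁ = 1.333 × 93.36 = 124.5.
Round up: n₁ = 125, giving n₂ = 3 × 125 = 375.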